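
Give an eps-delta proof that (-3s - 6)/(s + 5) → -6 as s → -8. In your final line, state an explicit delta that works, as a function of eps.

Let eps > 0 be given. We want delta > 0 with 0 < |s + 8| < delta ⇒ |(-3s - 6)/(s + 5) + 6| < eps.
Combining over a common denominator, (-3s - 6)/(s + 5) + 6 = [(-3s - 6)·(-3) − 18·(s + 5)] / [(-3)·(s + 5)] = -9(s + 8) / ((-3)(s + 5)).
So |(-3s - 6)/(s + 5) + 6| = 9|s + 8| / (3·|s + 5|).
Restrict delta ≤ 3/2. Then |s + 8| < 3/2 gives |s + 5| = |(s + 8) + (-3)| ≥ 3 − 3/2 = 3/2.
Hence |(-3s - 6)/(s + 5) + 6| < 9|s + 8|/(3·(3/2)) = 2|s + 8|, which is < eps once |s + 8| < (1/2)eps.
Take delta = min(3/2, (1/2)eps). Then 0 < |s + 8| < delta forces both bounds, so |(-3s - 6)/(s + 5) + 6| < eps.

delta = min(3/2, (1/2)eps)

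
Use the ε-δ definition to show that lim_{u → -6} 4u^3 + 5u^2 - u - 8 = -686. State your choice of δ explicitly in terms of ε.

Fix ε > 0. We want δ > 0 such that 0 < |u + 6| < δ implies |(4u^3 + 5u^2 - u - 8) + 686| < ε.
(4u^3 + 5u^2 - u - 8) + 686 = 4u^3 + 5u^2 - u + 678 = (u + 6)(4u^2 - 19u + 113).
So |(4u^3 + 5u^2 - u - 8) + 686| = |u + 6|·|4u^2 - 19u + 113|.
Assume first that |u + 6| < 1, so |u| < 7. Then |4u^2 - 19u + 113| ≤ 4·7^2 + 19·7 + 113 = 442.
Hence |(4u^3 + 5u^2 - u - 8) + 686| ≤ 442|u + 6| < ε provided |u + 6| < ε/442.
Choosing δ = min(1, ε/442) ensures both conditions, hence |(4u^3 + 5u^2 - u - 8) + 686| < ε.

δ = min(1, ε/442)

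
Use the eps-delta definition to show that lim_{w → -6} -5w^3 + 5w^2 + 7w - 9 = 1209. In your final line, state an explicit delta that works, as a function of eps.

Let eps > 0 be given. We want delta > 0 such that 0 < |w + 6| < delta implies |(-5w^3 + 5w^2 + 7w - 9) − 1209| < eps.
(-5w^3 + 5w^2 + 7w - 9) − 1209 = -5w^3 + 5w^2 + 7w - 1218 = (w + 6)(-5w^2 + 35w - 203).
So |(-5w^3 + 5w^2 + 7w - 9) − 1209| = |w + 6|·|-5w^2 + 35w - 203|.
Assume first that |w + 6| < 1, so |w| < 7. Then |-5w^2 + 35w - 203| ≤ 5·7^2 + 35·7 + 203 = 693.
Hence |(-5w^3 + 5w^2 + 7w - 9) − 1209| ≤ 693|w + 6| < eps provided |w + 6| < eps/693.
Take delta = min(1, eps/693). Then 0 < |w + 6| < delta gives both |w + 6| < 1 and |w + 6| < eps/693, so |(-5w^3 + 5w^2 + 7w - 9) − 1209| < eps.

delta = min(1, eps/693)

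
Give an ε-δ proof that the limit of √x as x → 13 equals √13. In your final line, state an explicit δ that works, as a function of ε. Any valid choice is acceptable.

δ = min(13, √13·ε)

Let ε > 0 be given. We want δ > 0 such that 0 < |x − 13| < δ implies |√x − √13| < ε.
Multiplying by the conjugate, |√x − √13| = |x − 13|/(√x + √13).
Restrict δ ≤ 13 so that |x − 13| < 13 forces x > 0, and then √x + √13 > √13.
Hence |√x − √13| < |x − 13|/√13, which is < ε once |x − 13| < √13·ε.
Take δ = min(13, √13·ε). If 0 < |x − 13| < δ then x > 0 and |√x − √13| < |x − 13|/√13 < ε.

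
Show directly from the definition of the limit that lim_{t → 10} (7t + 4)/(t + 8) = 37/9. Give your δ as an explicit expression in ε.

δ = min(9, (81/26)ε)

Suppose ε > 0. We want δ > 0 with 0 < |t − 10| < δ ⇒ |(7t + 4)/(t + 8) − (37/9)| < ε.
Combining over a common denominator, (7t + 4)/(t + 8) − (37/9) = [(7t + 4)·18 − 74·(t + 8)] / [18·(t + 8)] = 52(t − 10) / (18(t + 8)).
So |(7t + 4)/(t + 8) − (37/9)| = 52|t − 10| / (18·|t + 8|).
Require δ ≤ 9, so |t + 8| ≥ |18| − |t − 10| > 18 − 9 = 9.
Hence |(7t + 4)/(t + 8) − (37/9)| < 52|t − 10|/(18·9) = (26/81)|t − 10|, which is < ε once |t − 10| < (81/26)ε.
Take δ = min(9, (81/26)ε). Then 0 < |t − 10| < δ forces both bounds, so |(7t + 4)/(t + 8) − (37/9)| < ε.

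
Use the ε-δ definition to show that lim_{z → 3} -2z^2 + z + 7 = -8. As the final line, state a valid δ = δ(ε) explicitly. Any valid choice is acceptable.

δ = min(2, ε/15)

Suppose ε > 0. We want δ > 0 such that 0 < |z − 3| < δ implies |(-2z^2 + z + 7) + 8| < ε.
(-2z^2 + z + 7) + 8 = -2z^2 + z + 15 = (z − 3)(-2z - 5).
So |(-2z^2 + z + 7) + 8| = |z − 3|·|-2z - 5|.
Assume first that |z − 3| < 2, so |z| < 5. Then |-2z - 5| ≤ 2·5 + 5 = 15.
Hence |(-2z^2 + z + 7) + 8| ≤ 15|z − 3| < ε provided |z − 3| < ε/15.
Choosing δ = min(2, ε/15) ensures both conditions, hence |(-2z^2 + z + 7) + 8| < ε.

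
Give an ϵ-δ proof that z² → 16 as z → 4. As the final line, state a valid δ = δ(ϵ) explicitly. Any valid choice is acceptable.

Let ϵ > 0. We seek δ > 0 with 0 < |z − 4| < δ ⇒ |z² − 16| < ϵ.
Factor: z² − 16 = (z − 4)(z + 4), so |z² − 16| = |z − 4|·|z + 4|.
Restrict δ ≤ 2. Then |z − 4| < 2 gives |z| < 6, so by the triangle inequality |z + 4| ≤ 6 + 4 = 10.
Hence |z² − 16| ≤ 10|z − 4|, which is < ϵ once |z − 4| < ϵ/10.
Take δ = min(2, ϵ/10). If 0 < |z − 4| < δ then both bounds hold and |z² − 16| ≤ 10|z − 4| < 10·(ϵ/10) = ϵ.

δ = min(2, ϵ/10)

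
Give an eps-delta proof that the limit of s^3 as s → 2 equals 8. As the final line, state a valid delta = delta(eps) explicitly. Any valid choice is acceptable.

Let eps > 0 be given. We seek delta > 0 with 0 < |s − 2| < delta ⇒ |s^3 − 8| < eps.
Factor: s^3 − 8 = (s − 2)(s^2 + 2s + 4), so |s^3 − 8| = |s − 2|·|s^2 + 2s + 4|.
Impose delta ≤ 1 so that |s| < 3; then |s^2 + 2s + 4| ≤ 19.
Hence |s^3 − 8| ≤ 19|s − 2|, which is < eps once |s − 2| < eps/19.
Take delta = min(1, eps/19). If 0 < |s − 2| < delta then both bounds hold and |s^3 − 8| ≤ 19|s − 2| < 19·(eps/19) = eps.

delta = min(1, eps/19)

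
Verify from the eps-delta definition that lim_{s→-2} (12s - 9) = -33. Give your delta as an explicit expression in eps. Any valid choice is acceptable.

delta = eps/12

Let eps > 0 be given. We need delta > 0 so that 0 < |s + 2| < delta implies |(12s - 9) + 33| < eps.
Since (12s - 9) + 33 = 12(s + 2), we have |(12s - 9) + 33| = 12|s + 2|.
So 12|s + 2| < eps exactly when |s + 2| < eps/12.
Take delta = eps/12. If 0 < |s + 2| < delta then |(12s - 9) + 33| = 12|s + 2| < 12·(eps/12) = eps.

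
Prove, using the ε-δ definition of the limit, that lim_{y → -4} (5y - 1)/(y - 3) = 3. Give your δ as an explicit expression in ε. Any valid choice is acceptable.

Let ε > 0. We want δ > 0 with 0 < |y + 4| < δ ⇒ |(5y - 1)/(y - 3) − 3| < ε.
Combining over a common denominator, (5y - 1)/(y - 3) − 3 = [(5y - 1)·(-7) − (-21)·(y - 3)] / [(-7)·(y - 3)] = -14(y + 4) / ((-7)(y - 3)).
So |(5y - 1)/(y - 3) − 3| = 14|y + 4| / (7·|y − 3|).
Require δ ≤ 7/2, so |y − 3| ≥ |-7| − |y + 4| > 7 − 7/2 = 7/2.
Hence |(5y - 1)/(y - 3) − 3| < 14|y + 4|/(7·(7/2)) = (4/7)|y + 4|, which is < ε once |y + 4| < (7/4)ε.
Take δ = min(7/2, (7/4)ε). Then 0 < |y + 4| < δ forces both bounds, so |(5y - 1)/(y - 3) − 3| < ε.

δ = min(7/2, (7/4)ε)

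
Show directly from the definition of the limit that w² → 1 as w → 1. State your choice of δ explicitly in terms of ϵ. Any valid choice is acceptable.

δ = min(2, ϵ/4)

Suppose ϵ > 0. We seek δ > 0 with 0 < |w − 1| < δ ⇒ |w² − 1| < ϵ.
Factor: w² − 1 = (w − 1)(w + 1), so |w² − 1| = |w − 1|·|w + 1|.
Restrict δ ≤ 2. Then |w − 1| < 2 gives |w| < 3, so by the triangle inequality |w + 1| ≤ 3 + 1 = 4.
Hence |w² − 1| ≤ 4|w − 1|, which is < ϵ once |w − 1| < ϵ/4.
Take δ = min(2, ϵ/4). If 0 < |w − 1| < δ then both bounds hold and |w² − 1| ≤ 4|w − 1| < 4·(ϵ/4) = ϵ.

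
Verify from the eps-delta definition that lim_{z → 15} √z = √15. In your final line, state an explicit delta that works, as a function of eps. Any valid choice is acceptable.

delta = min(15, √15·eps)

Fix eps > 0. We want delta > 0 such that 0 < |z − 15| < delta implies |√z − √15| < eps.
Multiplying by the conjugate, |√z − √15| = |z − 15|/(√z + √15).
Restrict delta ≤ 15 so that |z − 15| < 15 forces z > 0, and then √z + √15 > √15.
Hence |√z − √15| < |z − 15|/√15, which is < eps once |z − 15| < √15·eps.
Take delta = min(15, √15·eps). If 0 < |z − 15| < delta then z > 0 and |√z − √15| < |z − 15|/√15 < eps.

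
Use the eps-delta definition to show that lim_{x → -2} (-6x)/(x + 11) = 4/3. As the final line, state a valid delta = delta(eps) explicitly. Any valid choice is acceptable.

Suppose eps > 0. We want delta > 0 with 0 < |x + 2| < delta ⇒ |(-6x)/(x + 11) − (4/3)| < eps.
Combining over a common denominator, (-6x)/(x + 11) − (4/3) = [(-6x)·9 − 12·(x + 11)] / [9·(x + 11)] = -66(x + 2) / (9(x + 11)).
So |(-6x)/(x + 11) − (4/3)| = 66|x + 2| / (9·|x + 11|).
Restrict delta ≤ 9/2. Then |x + 2| < 9/2 gives |x + 11| = |(x + 2) + 9| ≥ 9 − 9/2 = 9/2.
Hence |(-6x)/(x + 11) − (4/3)| < 66|x + 2|/(9·(9/2)) = (44/27)|x + 2|, which is < eps once |x + 2| < (27/44)eps.
Take delta = min(9/2, (27/44)eps). Then 0 < |x + 2| < delta forces both bounds, so |(-6x)/(x + 11) − (4/3)| < eps.

delta = min(9/2, (27/44)eps)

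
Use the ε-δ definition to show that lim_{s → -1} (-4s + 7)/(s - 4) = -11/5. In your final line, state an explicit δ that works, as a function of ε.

Suppose ε > 0. We want δ > 0 with 0 < |s + 1| < δ ⇒ |(-4s + 7)/(s - 4) + 11/5| < ε.
Combining over a common denominator, (-4s + 7)/(s - 4) + 11/5 = [(-4s + 7)·(-5) − 11·(s - 4)] / [(-5)·(s - 4)] = 9(s + 1) / ((-5)(s - 4)).
So |(-4s + 7)/(s - 4) + 11/5| = 9|s + 1| / (5·|s − 4|).
Require δ ≤ 5/2, so |s − 4| ≥ |-5| − |s + 1| > 5 − 5/2 = 5/2.
Hence |(-4s + 7)/(s - 4) + 11/5| < 9|s + 1|/(5·(5/2)) = (18/25)|s + 1|, which is < ε once |s + 1| < (25/18)ε.
Take δ = min(5/2, (25/18)ε). Then 0 < |s + 1| < δ forces both bounds, so |(-4s + 7)/(s - 4) + 11/5| < ε.

δ = min(5/2, (25/18)ε)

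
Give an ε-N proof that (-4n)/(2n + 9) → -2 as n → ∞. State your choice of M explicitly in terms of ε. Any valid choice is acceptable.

M = 9/ε

Suppose ε > 0. For n ≥ 1, |(-4n)/(2n + 9) + 2| = |36|/(2(2n + 9)) = 36/(2(2n + 9)).
Since 2n + 9 ≥ 2n for n ≥ 1, this is ≤ 36/(2·2n) = 9/n.
So |(-4n)/(2n + 9) + 2| < ε whenever n > 9/ε.
Take M = 9/ε. If n > M then |(-4n)/(2n + 9) + 2| ≤ 9/n < ε.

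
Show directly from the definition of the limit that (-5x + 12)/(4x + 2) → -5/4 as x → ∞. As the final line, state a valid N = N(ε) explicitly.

Let ε > 0 be given. We seek N > 0 such that x > N implies |(-5x + 12)/(4x + 2) + 5/4| < ε.
(-5x + 12)/(4x + 2) + 5/4 = (4(-5x + 12) − (-5)(4x + 2)) / (4(4x + 2)) = 58/(4(4x + 2)).
For x > 0 we have 4x + 2 > 4x, so |(-5x + 12)/(4x + 2) + 5/4| = 58/(4(4x + 2)) < 58/(4·4x) = (29/8)/x.
Thus |(-5x + 12)/(4x + 2) + 5/4| < ε whenever x > (29/8)/ε.
Take N = (29/8)/ε. If x > N then |(-5x + 12)/(4x + 2) + 5/4| < (29/8)/x < ε.

N = (29/8)/ε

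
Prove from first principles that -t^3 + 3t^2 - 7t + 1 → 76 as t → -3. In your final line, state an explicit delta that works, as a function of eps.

Let eps > 0 be given. We want delta > 0 such that 0 < |t + 3| < delta implies |(-t^3 + 3t^2 - 7t + 1) − 76| < eps.
(-t^3 + 3t^2 - 7t + 1) − 76 = -t^3 + 3t^2 - 7t - 75 = (t + 3)(-t^2 + 6t - 25).
So |(-t^3 + 3t^2 - 7t + 1) − 76| = |t + 3|·|-t^2 + 6t - 25|.
Require delta ≤ 1. Then |t + 3| < 1 gives |t| < 4, and by the triangle inequality |-t^2 + 6t - 25| ≤ 4^2 + 6·4 + 25 = 65.
Hence |(-t^3 + 3t^2 - 7t + 1) − 76| ≤ 65|t + 3| < eps provided |t + 3| < eps/65.
Take delta = min(1, eps/65). Then 0 < |t + 3| < delta gives both |t + 3| < 1 and |t + 3| < eps/65, so |(-t^3 + 3t^2 - 7t + 1) − 76| < eps.

delta = min(1, eps/65)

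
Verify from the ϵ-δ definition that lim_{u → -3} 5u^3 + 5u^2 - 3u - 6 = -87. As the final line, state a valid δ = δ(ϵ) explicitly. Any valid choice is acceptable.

Suppose ϵ > 0. We want δ > 0 such that 0 < |u + 3| < δ implies |(5u^3 + 5u^2 - 3u - 6) + 87| < ϵ.
(5u^3 + 5u^2 - 3u - 6) + 87 = 5u^3 + 5u^2 - 3u + 81 = (u + 3)(5u^2 - 10u + 27).
So |(5u^3 + 5u^2 - 3u - 6) + 87| = |u + 3|·|5u^2 - 10u + 27|.
Require δ ≤ 1. Then |u + 3| < 1 gives |u| < 4, and by the triangle inequality |5u^2 - 10u + 27| ≤ 5·4^2 + 10·4 + 27 = 147.
Hence |(5u^3 + 5u^2 - 3u - 6) + 87| ≤ 147|u + 3| < ϵ provided |u + 3| < ϵ/147.
Choosing δ = min(1, ϵ/147) ensures both conditions, hence |(5u^3 + 5u^2 - 3u - 6) + 87| < ϵ.

δ = min(1, ϵ/147)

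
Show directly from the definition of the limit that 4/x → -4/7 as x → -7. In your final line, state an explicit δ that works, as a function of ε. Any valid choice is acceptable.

Let ε > 0 be given. We seek δ > 0 such that 0 < |x + 7| < δ implies |4/x + 4/7| < ε.
|4/x + 4/7| = 4·|-7 − x|/(7·|x|) = 4|x + 7|/(7|x|).
Require δ ≤ 7/2 so that |x| > 7 − 7/2 = 7/2, hence 7|x| > 49/2.
Then |4/x + 4/7| < 4|x + 7|/(49/2), which is < ε when |x + 7| < (49/8)ε.
Take δ = min(7/2, (49/8)ε). Then 0 < |x + 7| < δ gives both |x + 7| < 7/2 and |x + 7| < (49/8)ε, so |4/x + 4/7| < ε.

δ = min(7/2, (49/8)ε)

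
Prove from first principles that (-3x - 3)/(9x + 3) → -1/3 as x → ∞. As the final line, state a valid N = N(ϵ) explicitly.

N = (2/9)/ϵ

Fix ϵ > 0. We seek N > 0 such that x > N implies |(-3x - 3)/(9x + 3) + 1/3| < ϵ.
(-3x - 3)/(9x + 3) + 1/3 = (9(-3x - 3) − (-3)(9x + 3)) / (9(9x + 3)) = -18/(9(9x + 3)).
For x > 0 we have 9x + 3 > 9x, so |(-3x - 3)/(9x + 3) + 1/3| = 18/(9(9x + 3)) < 18/(9·9x) = (2/9)/x.
Thus |(-3x - 3)/(9x + 3) + 1/3| < ϵ whenever x > (2/9)/ϵ.
Take N = (2/9)/ϵ. If x > N then |(-3x - 3)/(9x + 3) + 1/3| < (2/9)/x < ϵ.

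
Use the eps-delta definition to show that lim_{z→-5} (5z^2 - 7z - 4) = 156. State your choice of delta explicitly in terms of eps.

delta = min(1, eps/62)

Suppose eps > 0. We want delta > 0 such that 0 < |z + 5| < delta implies |(5z^2 - 7z - 4) − 156| < eps.
(5z^2 - 7z - 4) − 156 = 5z^2 - 7z - 160 = (z + 5)(5z - 32).
So |(5z^2 - 7z - 4) − 156| = |z + 5|·|5z - 32|.
Assume first that |z + 5| < 1, so |z| < 6. Then |5z - 32| ≤ 5·6 + 32 = 62.
Hence |(5z^2 - 7z - 4) − 156| ≤ 62|z + 5| < eps provided |z + 5| < eps/62.
Choosing delta = min(1, eps/62) ensures both conditions, hence |(5z^2 - 7z - 4) − 156| < eps.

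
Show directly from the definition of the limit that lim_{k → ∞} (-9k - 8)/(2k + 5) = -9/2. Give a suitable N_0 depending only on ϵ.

Let ϵ > 0. For k ≥ 1, |(-9k - 8)/(2k + 5) + 9/2| = |29|/(2(2k + 5)) = 29/(2(2k + 5)).
Since 2k + 5 ≥ 2k for k ≥ 1, this is ≤ 29/(2·2k) = (29/4)/k.
So |(-9k - 8)/(2k + 5) + 9/2| < ϵ whenever k > (29/4)/ϵ.
Take N_0 = (29/4)/ϵ. If k > N_0 then |(-9k - 8)/(2k + 5) + 9/2| ≤ (29/4)/k < ϵ.

N_0 = (29/4)/ϵ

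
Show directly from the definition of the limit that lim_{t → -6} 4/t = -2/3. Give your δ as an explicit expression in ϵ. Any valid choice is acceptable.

δ = min(3, (9/2)ϵ)

Let ϵ > 0. We seek δ > 0 such that 0 < |t + 6| < δ implies |4/t + 2/3| < ϵ.
|4/t + 2/3| = 4·|-6 − t|/(6·|t|) = 4|t + 6|/(6|t|).
Restrict δ ≤ 3. Then |t + 6| < 3 gives |t| > 3, so 6|t| > 18.
Then |4/t + 2/3| < 4|t + 6|/18, which is < ϵ when |t + 6| < (9/2)ϵ.
Take δ = min(3, (9/2)ϵ). Then 0 < |t + 6| < δ gives both |t + 6| < 3 and |t + 6| < (9/2)ϵ, so |4/t + 2/3| < ϵ.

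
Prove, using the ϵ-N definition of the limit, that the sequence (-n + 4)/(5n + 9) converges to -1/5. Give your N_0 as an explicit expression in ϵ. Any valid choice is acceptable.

Suppose ϵ > 0. For n ≥ 1, |(-n + 4)/(5n + 9) + 1/5| = |29|/(5(5n + 9)) = 29/(5(5n + 9)).
Since 5n + 9 ≥ 5n for n ≥ 1, this is ≤ 29/(5·5n) = (29/25)/n.
So |(-n + 4)/(5n + 9) + 1/5| < ϵ whenever n > (29/25)/ϵ.
Take N_0 = (29/25)/ϵ. If n > N_0 then |(-n + 4)/(5n + 9) + 1/5| ≤ (29/25)/n < ϵ.

N_0 = (29/25)/ϵ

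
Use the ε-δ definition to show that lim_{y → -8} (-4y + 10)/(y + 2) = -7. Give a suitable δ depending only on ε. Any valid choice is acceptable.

δ = min(3, ε)

Let ε > 0 be given. We want δ > 0 with 0 < |y + 8| < δ ⇒ |(-4y + 10)/(y + 2) + 7| < ε.
Combining over a common denominator, (-4y + 10)/(y + 2) + 7 = [(-4y + 10)·(-6) − 42·(y + 2)] / [(-6)·(y + 2)] = -18(y + 8) / ((-6)(y + 2)).
So |(-4y + 10)/(y + 2) + 7| = 18|y + 8| / (6·|y + 2|).
Require δ ≤ 3, so |y + 2| ≥ |-6| − |y + 8| > 6 − 3 = 3.
Hence |(-4y + 10)/(y + 2) + 7| < 18|y + 8|/(6·3) = |y + 8|, which is < ε once |y + 8| < ε.
Take δ = min(3, ε). Then 0 < |y + 8| < δ forces both bounds, so |(-4y + 10)/(y + 2) + 7| < ε.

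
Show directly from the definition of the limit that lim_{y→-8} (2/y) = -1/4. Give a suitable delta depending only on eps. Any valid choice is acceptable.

delta = min(4, 16eps)

Fix eps > 0. We seek delta > 0 such that 0 < |y + 8| < delta implies |2/y + 1/4| < eps.
|2/y + 1/4| = 2·|-8 − y|/(8·|y|) = 2|y + 8|/(8|y|).
Require delta ≤ 4 so that |y| > 8 − 4 = 4, hence 8|y| > 32.
Then |2/y + 1/4| < 2|y + 8|/32, which is < eps when |y + 8| < 16eps.
Take delta = min(4, 16eps). Then 0 < |y + 8| < delta gives both |y + 8| < 4 and |y + 8| < 16eps, so |2/y + 1/4| < eps.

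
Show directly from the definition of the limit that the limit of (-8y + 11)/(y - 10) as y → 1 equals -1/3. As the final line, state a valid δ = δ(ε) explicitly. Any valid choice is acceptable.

δ = min(9/2, (27/46)ε)

Suppose ε > 0. We want δ > 0 with 0 < |y − 1| < δ ⇒ |(-8y + 11)/(y - 10) + 1/3| < ε.
Combining over a common denominator, (-8y + 11)/(y - 10) + 1/3 = [(-8y + 11)·(-9) − 3·(y - 10)] / [(-9)·(y - 10)] = 69(y − 1) / ((-9)(y - 10)).
So |(-8y + 11)/(y - 10) + 1/3| = 69|y − 1| / (9·|y − 10|).
Restrict δ ≤ 9/2. Then |y − 1| < 9/2 gives |y − 10| = |(y − 1) + (-9)| ≥ 9 − 9/2 = 9/2.
Hence |(-8y + 11)/(y - 10) + 1/3| < 69|y − 1|/(9·(9/2)) = (46/27)|y − 1|, which is < ε once |y − 1| < (27/46)ε.
Take δ = min(9/2, (27/46)ε). Then 0 < |y − 1| < δ forces both bounds, so |(-8y + 11)/(y - 10) + 1/3| < ε.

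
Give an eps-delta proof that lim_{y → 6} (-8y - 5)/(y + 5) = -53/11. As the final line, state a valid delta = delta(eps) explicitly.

Let eps > 0. We want delta > 0 with 0 < |y − 6| < delta ⇒ |(-8y - 5)/(y + 5) + 53/11| < eps.
Combining over a common denominator, (-8y - 5)/(y + 5) + 53/11 = [(-8y - 5)·11 − (-53)·(y + 5)] / [11·(y + 5)] = -35(y − 6) / (11(y + 5)).
So |(-8y - 5)/(y + 5) + 53/11| = 35|y − 6| / (11·|y + 5|).
Require delta ≤ 11/2, so |y + 5| ≥ |11| − |y − 6| > 11 − 11/2 = 11/2.
Hence |(-8y - 5)/(y + 5) + 53/11| < 35|y − 6|/(11·(11/2)) = (70/121)|y − 6|, which is < eps once |y − 6| < (121/70)eps.
Take delta = min(11/2, (121/70)eps). Then 0 < |y − 6| < delta forces both bounds, so |(-8y - 5)/(y + 5) + 53/11| < eps.

delta = min(11/2, (121/70)eps)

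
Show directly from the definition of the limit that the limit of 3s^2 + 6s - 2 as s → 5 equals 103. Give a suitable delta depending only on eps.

Let eps > 0. We want delta > 0 such that 0 < |s − 5| < delta implies |(3s^2 + 6s - 2) − 103| < eps.
(3s^2 + 6s - 2) − 103 = 3s^2 + 6s - 105 = (s − 5)(3s + 21).
So |(3s^2 + 6s - 2) − 103| = |s − 5|·|3s + 21|.
Assume first that |s − 5| < 1, so |s| < 6. Then |3s + 21| ≤ 3·6 + 21 = 39.
Hence |(3s^2 + 6s - 2) − 103| ≤ 39|s − 5| < eps provided |s − 5| < eps/39.
Choosing delta = min(1, eps/39) ensures both conditions, hence |(3s^2 + 6s - 2) − 103| < eps.

delta = min(1, eps/39)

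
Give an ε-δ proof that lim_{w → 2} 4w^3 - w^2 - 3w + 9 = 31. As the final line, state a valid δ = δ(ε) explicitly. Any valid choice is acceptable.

δ = min(1, ε/68)

Fix ε > 0. We want δ > 0 such that 0 < |w − 2| < δ implies |(4w^3 - w^2 - 3w + 9) − 31| < ε.
(4w^3 - w^2 - 3w + 9) − 31 = 4w^3 - w^2 - 3w - 22 = (w − 2)(4w^2 + 7w + 11).
So |(4w^3 - w^2 - 3w + 9) − 31| = |w − 2|·|4w^2 + 7w + 11|.
Require δ ≤ 1. Then |w − 2| < 1 gives |w| < 3, and by the triangle inequality |4w^2 + 7w + 11| ≤ 4·3^2 + 7·3 + 11 = 68.
Hence |(4w^3 - w^2 - 3w + 9) − 31| ≤ 68|w − 2| < ε provided |w − 2| < ε/68.
Take δ = min(1, ε/68). Then 0 < |w − 2| < δ gives both |w − 2| < 1 and |w − 2| < ε/68, so |(4w^3 - w^2 - 3w + 9) − 31| < ε.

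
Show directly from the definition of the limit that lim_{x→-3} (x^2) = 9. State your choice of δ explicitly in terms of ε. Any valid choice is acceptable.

δ = min(2, ε/8)

Fix ε > 0. We seek δ > 0 with 0 < |x + 3| < δ ⇒ |x^2 − 9| < ε.
Factor: x^2 − 9 = (x + 3)(x - 3), so |x^2 − 9| = |x + 3|·|x - 3|.
Restrict δ ≤ 2. Then |x + 3| < 2 gives |x| < 5, so by the triangle inequality |x - 3| ≤ 5 + 3 = 8.
Hence |x^2 − 9| ≤ 8|x + 3|, which is < ε once |x + 3| < ε/8.
Take δ = min(2, ε/8). If 0 < |x + 3| < δ then both bounds hold and |x^2 − 9| ≤ 8|x + 3| < 8·(ε/8) = ε.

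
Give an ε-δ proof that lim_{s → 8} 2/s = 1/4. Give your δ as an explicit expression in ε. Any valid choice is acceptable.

Suppose ε > 0. We seek δ > 0 such that 0 < |s − 8| < δ implies |2/s − (1/4)| < ε.
|2/s − (1/4)| = 2·|8 − s|/(8·|s|) = 2|s − 8|/(8|s|).
Require δ ≤ 4 so that |s| > 8 − 4 = 4, hence 8|s| > 32.
Then |2/s − (1/4)| < 2|s − 8|/32, which is < ε when |s − 8| < 16ε.
Take δ = min(4, 16ε). Then 0 < |s − 8| < δ gives both |s − 8| < 4 and |s − 8| < 16ε, so |2/s − (1/4)| < ε.

δ = min(4, 16ε)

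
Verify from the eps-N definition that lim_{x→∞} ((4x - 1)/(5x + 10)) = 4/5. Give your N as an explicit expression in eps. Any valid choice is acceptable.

N = (9/5)/eps

Let eps > 0 be given. We seek N > 0 such that x > N implies |(4x - 1)/(5x + 10) − (4/5)| < eps.
(4x - 1)/(5x + 10) − (4/5) = (5(4x - 1) − 4(5x + 10)) / (5(5x + 10)) = -45/(5(5x + 10)).
For x > 0 we have 5x + 10 > 5x, so |(4x - 1)/(5x + 10) − (4/5)| = 45/(5(5x + 10)) < 45/(5·5x) = (9/5)/x.
Thus |(4x - 1)/(5x + 10) − (4/5)| < eps whenever x > (9/5)/eps.
Take N = (9/5)/eps. If x > N then |(4x - 1)/(5x + 10) − (4/5)| < (9/5)/x < eps.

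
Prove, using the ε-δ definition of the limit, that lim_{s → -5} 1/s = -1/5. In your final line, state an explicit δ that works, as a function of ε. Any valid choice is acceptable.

δ = min(5/2, (25/2)ε)

Fix ε > 0. We seek δ > 0 such that 0 < |s + 5| < δ implies |1/s + 1/5| < ε.
|1/s + 1/5| = |-5 − s|/(5·|s|) = |s + 5|/(5|s|).
Require δ ≤ 5/2 so that |s| > 5 − 5/2 = 5/2, hence 5|s| > 25/2.
Then |1/s + 1/5| < |s + 5|/(25/2), which is < ε when |s + 5| < (25/2)ε.
Take δ = min(5/2, (25/2)ε). Then 0 < |s + 5| < δ gives both |s + 5| < 5/2 and |s + 5| < (25/2)ε, so |1/s + 1/5| < ε.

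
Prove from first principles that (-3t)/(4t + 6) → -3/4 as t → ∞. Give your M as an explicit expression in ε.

M = (9/8)/ε

Let ε > 0. We seek M > 0 such that t > M implies |(-3t)/(4t + 6) + 3/4| < ε.
(-3t)/(4t + 6) + 3/4 = (4(-3t) − (-3)(4t + 6)) / (4(4t + 6)) = 18/(4(4t + 6)).
For t > 0 we have 4t + 6 > 4t, so |(-3t)/(4t + 6) + 3/4| = 18/(4(4t + 6)) < 18/(4·4t) = (9/8)/t.
Thus |(-3t)/(4t + 6) + 3/4| < ε whenever t > (9/8)/ε.
Take M = (9/8)/ε. If t > M then |(-3t)/(4t + 6) + 3/4| < (9/8)/t < ε.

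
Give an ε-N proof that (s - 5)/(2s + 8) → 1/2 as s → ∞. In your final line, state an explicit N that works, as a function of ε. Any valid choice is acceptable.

Let ε > 0. We seek N > 0 such that s > N implies |(s - 5)/(2s + 8) − (1/2)| < ε.
(s - 5)/(2s + 8) − (1/2) = (2(s - 5) − (2s + 8)) / (2(2s + 8)) = -18/(2(2s + 8)).
For s > 0 we have 2s + 8 > 2s, so |(s - 5)/(2s + 8) − (1/2)| = 18/(2(2s + 8)) < 18/(2·2s) = (9/2)/s.
Thus |(s - 5)/(2s + 8) − (1/2)| < ε whenever s > (9/2)/ε.
Take N = (9/2)/ε. If s > N then |(s - 5)/(2s + 8) − (1/2)| < (9/2)/s < ε.

N = (9/2)/ε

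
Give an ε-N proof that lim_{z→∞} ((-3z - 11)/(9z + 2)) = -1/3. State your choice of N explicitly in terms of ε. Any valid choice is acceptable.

Fix ε > 0. We seek N > 0 such that z > N implies |(-3z - 11)/(9z + 2) + 1/3| < ε.
(-3z - 11)/(9z + 2) + 1/3 = (9(-3z - 11) − (-3)(9z + 2)) / (9(9z + 2)) = -93/(9(9z + 2)).
For z > 0 we have 9z + 2 > 9z, so |(-3z - 11)/(9z + 2) + 1/3| = 93/(9(9z + 2)) < 93/(9·9z) = (31/27)/z.
Thus |(-3z - 11)/(9z + 2) + 1/3| < ε whenever z > (31/27)/ε.
Take N = (31/27)/ε. If z > N then |(-3z - 11)/(9z + 2) + 1/3| < (31/27)/z < ε.

N = (31/27)/ε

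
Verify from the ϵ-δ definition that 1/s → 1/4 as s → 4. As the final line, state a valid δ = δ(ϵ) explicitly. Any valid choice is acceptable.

Let ϵ > 0. We seek δ > 0 such that 0 < |s − 4| < δ implies |1/s − (1/4)| < ϵ.
|1/s − (1/4)| = |4 − s|/(4·|s|) = |s − 4|/(4|s|).
Restrict δ ≤ 2. Then |s − 4| < 2 gives |s| > 2, so 4|s| > 8.
Then |1/s − (1/4)| < |s − 4|/8, which is < ϵ when |s − 4| < 8ϵ.
Take δ = min(2, 8ϵ). Then 0 < |s − 4| < δ gives both |s − 4| < 2 and |s − 4| < 8ϵ, so |1/s − (1/4)| < ϵ.

δ = min(2, 8ϵ)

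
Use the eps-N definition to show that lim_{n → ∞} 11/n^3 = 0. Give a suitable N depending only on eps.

Let eps > 0. For n ≥ 1, |11/n^3 − 0| = 11/n^3.
11/n^3 < eps ⇔ n^3 > 11/eps ⇔ n > (11/eps)^{1/3}.
Take N = (11/eps)^{1/3}. Then n > N implies 11/n^3 < eps.

N = (11/eps)^{1/3}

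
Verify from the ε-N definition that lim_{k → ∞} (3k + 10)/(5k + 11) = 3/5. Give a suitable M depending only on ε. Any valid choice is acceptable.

Let ε > 0. For k ≥ 1, |(3k + 10)/(5k + 11) − (3/5)| = |17|/(5(5k + 11)) = 17/(5(5k + 11)).
Since 5k + 11 ≥ 5k for k ≥ 1, this is ≤ 17/(5·5k) = (17/25)/k.
So |(3k + 10)/(5k + 11) − (3/5)| < ε whenever k > (17/25)/ε.
Take M = (17/25)/ε. If k > M then |(3k + 10)/(5k + 11) − (3/5)| ≤ (17/25)/k < ε.

M = (17/25)/ε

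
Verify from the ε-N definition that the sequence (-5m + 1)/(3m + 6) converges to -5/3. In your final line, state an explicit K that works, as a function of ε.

Let ε > 0 be given. For m ≥ 1, |(-5m + 1)/(3m + 6) + 5/3| = |33|/(3(3m + 6)) = 33/(3(3m + 6)).
Since 3m + 6 ≥ 3m for m ≥ 1, this is ≤ 33/(3·3m) = (11/3)/m.
So |(-5m + 1)/(3m + 6) + 5/3| < ε whenever m > (11/3)/ε.
Take K = (11/3)/ε. If m > K then |(-5m + 1)/(3m + 6) + 5/3| ≤ (11/3)/m < ε.

K = (11/3)/ε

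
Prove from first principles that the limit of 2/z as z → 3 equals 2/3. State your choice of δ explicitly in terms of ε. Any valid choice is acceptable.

δ = min(3/2, (9/4)ε)

Fix ε > 0. We seek δ > 0 such that 0 < |z − 3| < δ implies |2/z − (2/3)| < ε.
|2/z − (2/3)| = 2·|3 − z|/(3·|z|) = 2|z − 3|/(3|z|).
Restrict δ ≤ 3/2. Then |z − 3| < 3/2 gives |z| > 3/2, so 3|z| > 9/2.
Then |2/z − (2/3)| < 2|z − 3|/(9/2), which is < ε when |z − 3| < (9/4)ε.
Take δ = min(3/2, (9/4)ε). Then 0 < |z − 3| < δ gives both |z − 3| < 3/2 and |z − 3| < (9/4)ε, so |2/z − (2/3)| < ε.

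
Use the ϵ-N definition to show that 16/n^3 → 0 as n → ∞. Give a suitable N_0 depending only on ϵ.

Let ϵ > 0 be given. For n ≥ 1, |16/n^3 − 0| = 16/n^3.
16/n^3 < ϵ ⇔ n^3 > 16/ϵ ⇔ n > (16/ϵ)^{1/3}.
Take N_0 = (16/ϵ)^{1/3}. Then n > N_0 implies 16/n^3 < ϵ.

N_0 = (16/ϵ)^{1/3}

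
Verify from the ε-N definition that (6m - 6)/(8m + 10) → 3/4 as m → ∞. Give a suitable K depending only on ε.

K = (27/16)/ε

Let ε > 0 be given. For m ≥ 1, |(6m - 6)/(8m + 10) − (3/4)| = |-108|/(8(8m + 10)) = 108/(8(8m + 10)).
Since 8m + 10 ≥ 8m for m ≥ 1, this is ≤ 108/(8·8m) = (27/16)/m.
So |(6m - 6)/(8m + 10) − (3/4)| < ε whenever m > (27/16)/ε.
Take K = (27/16)/ε. If m > K then |(6m - 6)/(8m + 10) − (3/4)| ≤ (27/16)/m < ε.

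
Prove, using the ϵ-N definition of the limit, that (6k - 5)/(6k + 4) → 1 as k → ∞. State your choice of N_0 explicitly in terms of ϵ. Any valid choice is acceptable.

N_0 = (3/2)/ϵ

Suppose ϵ > 0. For k ≥ 1, |(6k - 5)/(6k + 4) − 1| = |-54|/(6(6k + 4)) = 54/(6(6k + 4)).
Since 6k + 4 ≥ 6k for k ≥ 1, this is ≤ 54/(6·6k) = (3/2)/k.
So |(6k - 5)/(6k + 4) − 1| < ϵ whenever k > (3/2)/ϵ.
Take N_0 = (3/2)/ϵ. If k > N_0 then |(6k - 5)/(6k + 4) − 1| ≤ (3/2)/k < ϵ.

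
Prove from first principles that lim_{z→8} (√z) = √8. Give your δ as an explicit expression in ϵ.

δ = min(8, √8·ϵ)

Let ϵ > 0 be given. We want δ > 0 such that 0 < |z − 8| < δ implies |√z − √8| < ϵ.
Rationalise: √z − √8 = (z − 8)/(√z + √8), so |√z − √8| = |z − 8|/(√z + √8).
Restrict δ ≤ 8 so that |z − 8| < 8 forces z > 0, and then √z + √8 > √8.
Hence |√z − √8| < |z − 8|/√8, which is < ϵ once |z − 8| < √8·ϵ.
Take δ = min(8, √8·ϵ). If 0 < |z − 8| < δ then z > 0 and |√z − √8| < |z − 8|/√8 < ϵ.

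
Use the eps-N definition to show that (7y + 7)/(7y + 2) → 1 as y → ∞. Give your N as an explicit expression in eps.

N = (5/7)/eps

Let eps > 0 be given. We seek N > 0 such that y > N implies |(7y + 7)/(7y + 2) − 1| < eps.
(7y + 7)/(7y + 2) − 1 = (7(7y + 7) − 7(7y + 2)) / (7(7y + 2)) = 35/(7(7y + 2)).
For y > 0 we have 7y + 2 > 7y, so |(7y + 7)/(7y + 2) − 1| = 35/(7(7y + 2)) < 35/(7·7y) = (5/7)/y.
Thus |(7y + 7)/(7y + 2) − 1| < eps whenever y > (5/7)/eps.
Take N = (5/7)/eps. If y > N then |(7y + 7)/(7y + 2) − 1| < (5/7)/y < eps.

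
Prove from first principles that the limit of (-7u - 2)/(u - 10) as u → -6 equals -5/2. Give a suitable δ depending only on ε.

Fix ε > 0. We want δ > 0 with 0 < |u + 6| < δ ⇒ |(-7u - 2)/(u - 10) + 5/2| < ε.
Combining over a common denominator, (-7u - 2)/(u - 10) + 5/2 = [(-7u - 2)·(-16) − 40·(u - 10)] / [(-16)·(u - 10)] = 72(u + 6) / ((-16)(u - 10)).
So |(-7u - 2)/(u - 10) + 5/2| = 72|u + 6| / (16·|u − 10|).
Require δ ≤ 8, so |u − 10| ≥ |-16| − |u + 6| > 16 − 8 = 8.
Hence |(-7u - 2)/(u - 10) + 5/2| < 72|u + 6|/(16·8) = (9/16)|u + 6|, which is < ε once |u + 6| < (16/9)ε.
Take δ = min(8, (16/9)ε). Then 0 < |u + 6| < δ forces both bounds, so |(-7u - 2)/(u - 10) + 5/2| < ε.

δ = min(8, (16/9)ε)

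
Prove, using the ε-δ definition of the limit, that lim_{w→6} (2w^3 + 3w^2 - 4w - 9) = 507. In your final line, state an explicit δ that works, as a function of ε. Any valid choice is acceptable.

δ = min(1, ε/289)

Suppose ε > 0. We want δ > 0 such that 0 < |w − 6| < δ implies |(2w^3 + 3w^2 - 4w - 9) − 507| < ε.
(2w^3 + 3w^2 - 4w - 9) − 507 = 2w^3 + 3w^2 - 4w - 516 = (w − 6)(2w^2 + 15w + 86).
So |(2w^3 + 3w^2 - 4w - 9) − 507| = |w − 6|·|2w^2 + 15w + 86|.
Assume first that |w − 6| < 1, so |w| < 7. Then |2w^2 + 15w + 86| ≤ 2·7^2 + 15·7 + 86 = 289.
Hence |(2w^3 + 3w^2 - 4w - 9) − 507| ≤ 289|w − 6| < ε provided |w − 6| < ε/289.
Take δ = min(1, ε/289). Then 0 < |w − 6| < δ gives both |w − 6| < 1 and |w − 6| < ε/289, so |(2w^3 + 3w^2 - 4w - 9) − 507| < ε.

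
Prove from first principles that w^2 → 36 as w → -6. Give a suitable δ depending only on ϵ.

Let ϵ > 0. We seek δ > 0 with 0 < |w + 6| < δ ⇒ |w^2 − 36| < ϵ.
Factor: w^2 − 36 = (w + 6)(w - 6), so |w^2 − 36| = |w + 6|·|w - 6|.
Impose δ ≤ 2 so that |w| < 8; then |w - 6| ≤ 14.
Hence |w^2 − 36| ≤ 14|w + 6|, which is < ϵ once |w + 6| < ϵ/14.
Take δ = min(2, ϵ/14). If 0 < |w + 6| < δ then both bounds hold and |w^2 − 36| ≤ 14|w + 6| < 14·(ϵ/14) = ϵ.

δ = min(2, ϵ/14)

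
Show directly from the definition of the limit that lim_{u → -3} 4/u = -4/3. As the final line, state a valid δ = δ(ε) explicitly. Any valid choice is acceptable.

δ = min(3/2, (9/8)ε)

Let ε > 0. We seek δ > 0 such that 0 < |u + 3| < δ implies |4/u + 4/3| < ε.
|4/u + 4/3| = 4·|-3 − u|/(3·|u|) = 4|u + 3|/(3|u|).
Require δ ≤ 3/2 so that |u| > 3 − 3/2 = 3/2, hence 3|u| > 9/2.
Then |4/u + 4/3| < 4|u + 3|/(9/2), which is < ε when |u + 3| < (9/8)ε.
Take δ = min(3/2, (9/8)ε). Then 0 < |u + 3| < δ gives both |u + 3| < 3/2 and |u + 3| < (9/8)ε, so |4/u + 4/3| < ε.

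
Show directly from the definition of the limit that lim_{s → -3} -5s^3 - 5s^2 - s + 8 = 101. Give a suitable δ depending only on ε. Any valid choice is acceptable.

Let ε > 0. We want δ > 0 such that 0 < |s + 3| < δ implies |(-5s^3 - 5s^2 - s + 8) − 101| < ε.
(-5s^3 - 5s^2 - s + 8) − 101 = -5s^3 - 5s^2 - s - 93 = (s + 3)(-5s^2 + 10s - 31).
So |(-5s^3 - 5s^2 - s + 8) − 101| = |s + 3|·|-5s^2 + 10s - 31|.
Assume first that |s + 3| < 1, so |s| < 4. Then |-5s^2 + 10s - 31| ≤ 5·4^2 + 10·4 + 31 = 151.
Hence |(-5s^3 - 5s^2 - s + 8) − 101| ≤ 151|s + 3| < ε provided |s + 3| < ε/151.
Choosing δ = min(1, ε/151) ensures both conditions, hence |(-5s^3 - 5s^2 - s + 8) − 101| < ε.

δ = min(1, ε/151)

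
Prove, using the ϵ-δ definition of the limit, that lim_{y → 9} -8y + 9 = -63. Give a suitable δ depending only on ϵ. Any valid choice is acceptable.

δ = ϵ/8

Let ϵ > 0. We need δ > 0 so that 0 < |y − 9| < δ implies |(-8y + 9) + 63| < ϵ.
Since (-8y + 9) + 63 = -8(y − 9), we have |(-8y + 9) + 63| = 8|y − 9|.
So 8|y − 9| < ϵ exactly when |y − 9| < ϵ/8.
Take δ = ϵ/8. If 0 < |y − 9| < δ then |(-8y + 9) + 63| = 8|y − 9| < 8·(ϵ/8) = ϵ.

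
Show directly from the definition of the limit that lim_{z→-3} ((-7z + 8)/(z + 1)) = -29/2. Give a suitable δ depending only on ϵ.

Let ϵ > 0 be given. We want δ > 0 with 0 < |z + 3| < δ ⇒ |(-7z + 8)/(z + 1) + 29/2| < ϵ.
Combining over a common denominator, (-7z + 8)/(z + 1) + 29/2 = [(-7z + 8)·(-2) − 29·(z + 1)] / [(-2)·(z + 1)] = -15(z + 3) / ((-2)(z + 1)).
So |(-7z + 8)/(z + 1) + 29/2| = 15|z + 3| / (2·|z + 1|).
Require δ ≤ 1, so |z + 1| ≥ |-2| − |z + 3| > 2 − 1 = 1.
Hence |(-7z + 8)/(z + 1) + 29/2| < 15|z + 3|/(2·1) = (15/2)|z + 3|, which is < ϵ once |z + 3| < (2/15)ϵ.
Take δ = min(1, (2/15)ϵ). Then 0 < |z + 3| < δ forces both bounds, so |(-7z + 8)/(z + 1) + 29/2| < ϵ.

δ = min(1, (2/15)ϵ)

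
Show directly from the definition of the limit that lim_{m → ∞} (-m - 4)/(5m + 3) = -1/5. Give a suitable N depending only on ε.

N = (17/25)/ε

Let ε > 0. For m ≥ 1, |(-m - 4)/(5m + 3) + 1/5| = |-17|/(5(5m + 3)) = 17/(5(5m + 3)).
Since 5m + 3 ≥ 5m for m ≥ 1, this is ≤ 17/(5·5m) = (17/25)/m.
So |(-m - 4)/(5m + 3) + 1/5| < ε whenever m > (17/25)/ε.
Take N = (17/25)/ε. If m > N then |(-m - 4)/(5m + 3) + 1/5| ≤ (17/25)/m < ε.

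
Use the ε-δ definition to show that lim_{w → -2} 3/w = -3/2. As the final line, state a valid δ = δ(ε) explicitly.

Let ε > 0 be given. We seek δ > 0 such that 0 < |w + 2| < δ implies |3/w + 3/2| < ε.
|3/w + 3/2| = 3·|-2 − w|/(2·|w|) = 3|w + 2|/(2|w|).
Require δ ≤ 1 so that |w| > 2 − 1 = 1, hence 2|w| > 2.
Then |3/w + 3/2| < 3|w + 2|/2, which is < ε when |w + 2| < (2/3)ε.
Take δ = min(1, (2/3)ε). Then 0 < |w + 2| < δ gives both |w + 2| < 1 and |w + 2| < (2/3)ε, so |3/w + 3/2| < ε.

δ = min(1, (2/3)ε)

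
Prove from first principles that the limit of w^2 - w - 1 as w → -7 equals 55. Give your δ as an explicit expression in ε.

δ = min(2, ε/17)

Let ε > 0 be given. We want δ > 0 such that 0 < |w + 7| < δ implies |(w^2 - w - 1) − 55| < ε.
(w^2 - w - 1) − 55 = w^2 - w - 56 = (w + 7)(w - 8).
So |(w^2 - w - 1) − 55| = |w + 7|·|w - 8|.
Require δ ≤ 2. Then |w + 7| < 2 gives |w| < 9, and by the triangle inequality |w - 8| ≤ 9 + 8 = 17.
Hence |(w^2 - w - 1) − 55| ≤ 17|w + 7| < ε provided |w + 7| < ε/17.
Take δ = min(2, ε/17). Then 0 < |w + 7| < δ gives both |w + 7| < 2 and |w + 7| < ε/17, so |(w^2 - w - 1) − 55| < ε.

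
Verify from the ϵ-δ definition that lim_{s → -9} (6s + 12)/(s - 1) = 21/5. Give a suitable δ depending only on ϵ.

Suppose ϵ > 0. We want δ > 0 with 0 < |s + 9| < δ ⇒ |(6s + 12)/(s - 1) − (21/5)| < ϵ.
Combining over a common denominator, (6s + 12)/(s - 1) − (21/5) = [(6s + 12)·(-10) − (-42)·(s - 1)] / [(-10)·(s - 1)] = -18(s + 9) / ((-10)(s - 1)).
So |(6s + 12)/(s - 1) − (21/5)| = 18|s + 9| / (10·|s − 1|).
Restrict δ ≤ 5. Then |s + 9| < 5 gives |s − 1| = |(s + 9) + (-10)| ≥ 10 − 5 = 5.
Hence |(6s + 12)/(s - 1) − (21/5)| < 18|s + 9|/(10·5) = (9/25)|s + 9|, which is < ϵ once |s + 9| < (25/9)ϵ.
Take δ = min(5, (25/9)ϵ). Then 0 < |s + 9| < δ forces both bounds, so |(6s + 12)/(s - 1) − (21/5)| < ϵ.

δ = min(5, (25/9)ϵ)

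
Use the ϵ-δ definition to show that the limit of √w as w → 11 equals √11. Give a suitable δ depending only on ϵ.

δ = min(11, √11·ϵ)

Let ϵ > 0. We want δ > 0 such that 0 < |w − 11| < δ implies |√w − √11| < ϵ.
Multiplying by the conjugate, |√w − √11| = |w − 11|/(√w + √11).
Restrict δ ≤ 11 so that |w − 11| < 11 forces w > 0, and then √w + √11 > √11.
Hence |√w − √11| < |w − 11|/√11, which is < ϵ once |w − 11| < √11·ϵ.
Take δ = min(11, √11·ϵ). If 0 < |w − 11| < δ then w > 0 and |√w − √11| < |w − 11|/√11 < ϵ.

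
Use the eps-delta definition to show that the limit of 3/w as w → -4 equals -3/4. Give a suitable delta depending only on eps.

Fix eps > 0. We seek delta > 0 such that 0 < |w + 4| < delta implies |3/w + 3/4| < eps.
|3/w + 3/4| = 3·|-4 − w|/(4·|w|) = 3|w + 4|/(4|w|).
Restrict delta ≤ 2. Then |w + 4| < 2 gives |w| > 2, so 4|w| > 8.
Then |3/w + 3/4| < 3|w + 4|/8, which is < eps when |w + 4| < (8/3)eps.
Take delta = min(2, (8/3)eps). Then 0 < |w + 4| < delta gives both |w + 4| < 2 and |w + 4| < (8/3)eps, so |3/w + 3/4| < eps.

delta = min(2, (8/3)eps)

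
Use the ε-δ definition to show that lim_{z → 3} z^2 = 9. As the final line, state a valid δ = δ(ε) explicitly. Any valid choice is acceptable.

δ = min(1, ε/7)

Fix ε > 0. We seek δ > 0 with 0 < |z − 3| < δ ⇒ |z^2 − 9| < ε.
Factor: z^2 − 9 = (z − 3)(z + 3), so |z^2 − 9| = |z − 3|·|z + 3|.
Impose δ ≤ 1 so that |z| < 4; then |z + 3| ≤ 7.
Hence |z^2 − 9| ≤ 7|z − 3|, which is < ε once |z − 3| < ε/7.
Take δ = min(1, ε/7). If 0 < |z − 3| < δ then both bounds hold and |z^2 − 9| ≤ 7|z − 3| < 7·(ε/7) = ε.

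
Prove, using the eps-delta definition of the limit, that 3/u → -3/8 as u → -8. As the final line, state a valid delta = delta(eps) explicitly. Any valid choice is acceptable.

delta = min(4, (32/3)eps)

Let eps > 0. We seek delta > 0 such that 0 < |u + 8| < delta implies |3/u + 3/8| < eps.
|3/u + 3/8| = 3·|-8 − u|/(8·|u|) = 3|u + 8|/(8|u|).
Restrict delta ≤ 4. Then |u + 8| < 4 gives |u| > 4, so 8|u| > 32.
Then |3/u + 3/8| < 3|u + 8|/32, which is < eps when |u + 8| < (32/3)eps.
Take delta = min(4, (32/3)eps). Then 0 < |u + 8| < delta gives both |u + 8| < 4 and |u + 8| < (32/3)eps, so |3/u + 3/8| < eps.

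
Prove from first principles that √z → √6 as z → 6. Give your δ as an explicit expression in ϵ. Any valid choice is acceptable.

δ = min(6, √6·ϵ)

Let ϵ > 0 be given. We want δ > 0 such that 0 < |z − 6| < δ implies |√z − √6| < ϵ.
Rationalise: √z − √6 = (z − 6)/(√z + √6), so |√z − √6| = |z − 6|/(√z + √6).
Restrict δ ≤ 6 so that |z − 6| < 6 forces z > 0, and then √z + √6 > √6.
Hence |√z − √6| < |z − 6|/√6, which is < ϵ once |z − 6| < √6·ϵ.
Take δ = min(6, √6·ϵ). If 0 < |z − 6| < δ then z > 0 and |√z − √6| < |z − 6|/√6 < ϵ.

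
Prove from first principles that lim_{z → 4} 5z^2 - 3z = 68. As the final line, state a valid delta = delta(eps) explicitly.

delta = min(2, eps/47)

Let eps > 0 be given. We want delta > 0 such that 0 < |z − 4| < delta implies |(5z^2 - 3z) − 68| < eps.
(5z^2 - 3z) − 68 = 5z^2 - 3z - 68 = (z − 4)(5z + 17).
So |(5z^2 - 3z) − 68| = |z − 4|·|5z + 17|.
Assume first that |z − 4| < 2, so |z| < 6. Then |5z + 17| ≤ 5·6 + 17 = 47.
Hence |(5z^2 - 3z) − 68| ≤ 47|z − 4| < eps provided |z − 4| < eps/47.
Take delta = min(2, eps/47). Then 0 < |z − 4| < delta gives both |z − 4| < 2 and |z − 4| < eps/47, so |(5z^2 - 3z) − 68| < eps.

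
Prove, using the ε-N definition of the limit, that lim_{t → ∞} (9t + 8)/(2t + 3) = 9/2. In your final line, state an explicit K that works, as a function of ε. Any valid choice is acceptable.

K = (11/4)/ε

Let ε > 0 be given. We seek K > 0 such that t > K implies |(9t + 8)/(2t + 3) − (9/2)| < ε.
(9t + 8)/(2t + 3) − (9/2) = (2(9t + 8) − 9(2t + 3)) / (2(2t + 3)) = -11/(2(2t + 3)).
For t > 0 we have 2t + 3 > 2t, so |(9t + 8)/(2t + 3) − (9/2)| = 11/(2(2t + 3)) < 11/(2·2t) = (11/4)/t.
Thus |(9t + 8)/(2t + 3) − (9/2)| < ε whenever t > (11/4)/ε.
Take K = (11/4)/ε. If t > K then |(9t + 8)/(2t + 3) − (9/2)| < (11/4)/t < ε.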